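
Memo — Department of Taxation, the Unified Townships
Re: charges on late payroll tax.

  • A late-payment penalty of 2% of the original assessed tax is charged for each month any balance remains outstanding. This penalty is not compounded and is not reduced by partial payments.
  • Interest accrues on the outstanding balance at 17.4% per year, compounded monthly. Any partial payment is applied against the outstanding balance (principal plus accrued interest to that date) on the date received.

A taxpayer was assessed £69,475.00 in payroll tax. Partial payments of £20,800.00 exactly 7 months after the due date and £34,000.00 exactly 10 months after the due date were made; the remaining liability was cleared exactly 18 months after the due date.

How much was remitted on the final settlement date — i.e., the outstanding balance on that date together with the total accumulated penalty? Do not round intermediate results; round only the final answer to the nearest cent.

Monthly rate = 17.4% ÷ 12 = 1.45%
Balance at month 7: £69,475.0000 × (1 + 0.0145)^7 = £76,840.9835…
After £20,800.00 payment: £76,840.9835… − £20,800.00 = £56,040.9835…
Balance at month 10: £56,040.9835… × (1 + 0.0145)^3 = £58,514.2850…
After £34,000.00 payment: £58,514.2850… − £34,000.00 = £24,514.2850…
Balance at month 18: £24,514.2850… × (1 + 0.0145)^8 = £27,506.5196…
Penalty: 18 × 2% × £69,475.00 = £25,011.00
Final settlement = outstanding balance + penalty = £27,506.5196… + £25,011.00 = £52,517.52

£52,517.52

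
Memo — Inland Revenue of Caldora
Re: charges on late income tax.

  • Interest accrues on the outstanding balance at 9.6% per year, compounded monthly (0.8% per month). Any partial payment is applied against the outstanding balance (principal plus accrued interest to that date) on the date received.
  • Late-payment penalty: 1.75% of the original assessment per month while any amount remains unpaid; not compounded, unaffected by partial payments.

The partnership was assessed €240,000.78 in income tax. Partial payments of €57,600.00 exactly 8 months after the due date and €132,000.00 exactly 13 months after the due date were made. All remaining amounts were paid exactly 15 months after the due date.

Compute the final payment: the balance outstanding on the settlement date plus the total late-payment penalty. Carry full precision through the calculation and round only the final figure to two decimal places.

Balance at month 8: €240,000.7800 × (1 + 0.008)^8 = €255,797.8619…
After €57,600.00 payment: €255,797.8619… − €57,600.00 = €198,197.8619…
Balance at month 13: €198,197.8619… × (1 + 0.008)^5 = €206,253.6418…
After €132,000.00 payment: €206,253.6418… − €132,000.00 = €74,253.6418…
Balance at month 15: €74,253.6418… × (1 + 0.008)^2 = €75,446.4523…
Penalty: 15 × 1.75% × €240,000.78 = €63,000.20…
Final settlement = outstanding balance + penalty = €75,446.4523… + €63,000.20… = €138,446.66

€138,446.66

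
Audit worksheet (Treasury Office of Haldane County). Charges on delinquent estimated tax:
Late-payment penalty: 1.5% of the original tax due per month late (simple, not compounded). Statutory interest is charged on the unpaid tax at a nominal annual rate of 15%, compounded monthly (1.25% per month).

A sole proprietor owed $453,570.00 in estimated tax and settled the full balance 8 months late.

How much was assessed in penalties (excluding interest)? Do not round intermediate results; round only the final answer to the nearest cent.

$54,428.40

Late-payment penalty = 1.5% × $453,570.00 × 8 mo = $54,428.40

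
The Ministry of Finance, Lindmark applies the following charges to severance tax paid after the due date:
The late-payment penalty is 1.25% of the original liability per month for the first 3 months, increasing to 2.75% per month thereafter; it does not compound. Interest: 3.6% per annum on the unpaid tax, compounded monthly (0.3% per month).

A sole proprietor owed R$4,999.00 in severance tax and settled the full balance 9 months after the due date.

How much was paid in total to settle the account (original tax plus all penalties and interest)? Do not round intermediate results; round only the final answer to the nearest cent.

R$6,147.90

Penalty, months 1–3: 3 × 1.25% × R$4,999.00 = R$187.46…
Penalty, months 4–9: 6 × 2.75% × R$4,999.00 = R$824.84…
Interest: R$4,999.00 × ((1 + 0.003)^9 − 1) = R$4,999.00 × 0.0273263… = R$136.6041…
Total = R$4,999.00 + R$1,012.2975 + R$136.6041… = R$6,147.90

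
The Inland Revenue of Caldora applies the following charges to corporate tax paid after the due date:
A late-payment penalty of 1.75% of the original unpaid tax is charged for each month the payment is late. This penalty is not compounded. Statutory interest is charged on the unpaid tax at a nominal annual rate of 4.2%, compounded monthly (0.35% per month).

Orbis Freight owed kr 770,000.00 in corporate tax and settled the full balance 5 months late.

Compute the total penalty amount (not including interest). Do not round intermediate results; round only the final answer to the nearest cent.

kr 67,375.00

Late-payment penalty = 1.75% × kr 770,000.00 × 5 mo = kr 67,375.00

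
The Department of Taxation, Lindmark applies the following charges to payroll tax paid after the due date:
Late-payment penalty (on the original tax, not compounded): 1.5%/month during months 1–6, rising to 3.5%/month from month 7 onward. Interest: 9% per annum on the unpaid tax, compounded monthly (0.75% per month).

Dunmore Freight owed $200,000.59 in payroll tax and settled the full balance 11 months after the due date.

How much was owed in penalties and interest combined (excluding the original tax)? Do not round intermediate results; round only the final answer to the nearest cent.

Penalty, months 1–6: 6 × 1.5% × $200,000.59 = $18,000.05…
Penalty, months 7–11: 5 × 3.5% × $200,000.59 = $35,000.10…
Interest: $200,000.59 × ((1 + 0.0075)^11 − 1) = $200,000.59 × 0.0856644… = $17,132.9335…
Penalties + interest = $53,000.1564… + $17,132.9335… = $70,133.09

$70,133.09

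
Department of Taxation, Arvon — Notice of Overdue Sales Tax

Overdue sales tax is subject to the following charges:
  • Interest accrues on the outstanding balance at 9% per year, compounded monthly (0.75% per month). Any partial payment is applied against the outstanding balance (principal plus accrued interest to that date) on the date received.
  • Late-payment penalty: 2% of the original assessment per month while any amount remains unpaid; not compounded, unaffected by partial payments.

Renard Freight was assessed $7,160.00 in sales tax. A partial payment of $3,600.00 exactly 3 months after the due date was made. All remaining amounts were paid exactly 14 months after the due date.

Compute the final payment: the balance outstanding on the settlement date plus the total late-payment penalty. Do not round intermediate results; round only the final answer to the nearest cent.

$6,045.98

Balance at month 3: $7,160.0000 × (1 + 0.0075)^3 = $7,322.3113…
After $3,600.00 payment: $7,322.3113… − $3,600.00 = $3,722.3113…
Balance at month 14: $3,722.3113… × (1 + 0.0075)^11 = $4,041.1809…
Penalty: 14 × 2% × $7,160.00 = $2,004.80
Final settlement = outstanding balance + penalty = $4,041.1809… + $2,004.80 = $6,045.98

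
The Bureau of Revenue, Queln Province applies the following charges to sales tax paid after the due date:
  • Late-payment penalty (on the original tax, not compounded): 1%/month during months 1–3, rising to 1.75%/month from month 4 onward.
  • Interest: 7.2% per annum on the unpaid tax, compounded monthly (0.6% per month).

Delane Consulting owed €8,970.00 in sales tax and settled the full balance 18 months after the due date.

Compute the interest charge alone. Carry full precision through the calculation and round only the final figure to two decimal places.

€1,019.78

Interest: €8,970.00 × ((1 + 0.006)^18 − 1) = €8,970.00 × 0.1136883… = €1,019.7840…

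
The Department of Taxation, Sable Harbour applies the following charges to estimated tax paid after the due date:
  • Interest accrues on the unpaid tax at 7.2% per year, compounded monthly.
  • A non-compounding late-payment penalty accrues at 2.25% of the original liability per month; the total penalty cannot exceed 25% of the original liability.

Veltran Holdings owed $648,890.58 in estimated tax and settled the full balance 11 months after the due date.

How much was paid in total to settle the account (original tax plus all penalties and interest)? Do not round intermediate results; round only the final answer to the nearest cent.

$853,625.99

Penalty: 11 × 2.25% × $648,890.58 = $160,600.42… (below the 25% cap of $162,222.65…)
Interest (7.2%/yr ÷ 12 = 0.6%/month): $648,890.58 × ((1 + 0.006)^11 − 1) = $44,134.9880…
Total = $648,890.58 + $160,600.4186… + $44,134.9880… = $853,625.99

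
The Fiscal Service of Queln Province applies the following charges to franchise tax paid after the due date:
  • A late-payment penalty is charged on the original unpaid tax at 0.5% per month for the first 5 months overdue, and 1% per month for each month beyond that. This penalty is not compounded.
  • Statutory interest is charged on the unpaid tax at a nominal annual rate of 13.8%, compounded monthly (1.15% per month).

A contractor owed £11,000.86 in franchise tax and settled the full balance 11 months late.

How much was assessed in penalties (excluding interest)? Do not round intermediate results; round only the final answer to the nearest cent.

£935.07

Penalty, months 1–5: 5 × 0.5% × £11,000.86 = £275.02…
Penalty, months 6–11: 6 × 1% × £11,000.86 = £660.05…
Total penalty = £275.02… + £660.05… = £935.07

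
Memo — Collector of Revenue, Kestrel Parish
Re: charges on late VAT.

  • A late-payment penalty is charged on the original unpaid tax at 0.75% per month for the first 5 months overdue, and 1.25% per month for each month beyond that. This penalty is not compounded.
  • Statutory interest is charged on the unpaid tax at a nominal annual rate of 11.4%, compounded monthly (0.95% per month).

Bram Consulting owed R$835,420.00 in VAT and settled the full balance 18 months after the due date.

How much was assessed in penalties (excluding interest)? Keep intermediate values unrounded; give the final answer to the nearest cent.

R$167,084.00

Penalty, months 1–5: 5 × 0.75% × R$835,420.00 = R$31,328.25
Penalty, months 6–18: 13 × 1.25% × R$835,420.00 = R$135,755.75
Total penalty = R$31,328.25 + R$135,755.75 = R$167,084.00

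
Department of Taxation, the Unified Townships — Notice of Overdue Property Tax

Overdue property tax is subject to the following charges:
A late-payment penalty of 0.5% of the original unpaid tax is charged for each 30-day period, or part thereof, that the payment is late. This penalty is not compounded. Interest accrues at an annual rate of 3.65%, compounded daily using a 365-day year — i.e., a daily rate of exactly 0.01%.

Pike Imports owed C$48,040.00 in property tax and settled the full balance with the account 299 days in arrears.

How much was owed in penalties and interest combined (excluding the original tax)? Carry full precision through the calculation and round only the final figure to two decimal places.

C$3,860.01

Penalty periods: ⌈299/30⌉ = 10; penalty = 10 × 0.5% × C$48,040.00 = C$2,402.00
Interest: C$48,040.00 × ((1 + 0.0001)^299 − 1) = C$48,040.00 × 0.03034995… = C$1,458.0118…
Penalties + interest = C$2,402.0000 + C$1,458.0118… = C$3,860.01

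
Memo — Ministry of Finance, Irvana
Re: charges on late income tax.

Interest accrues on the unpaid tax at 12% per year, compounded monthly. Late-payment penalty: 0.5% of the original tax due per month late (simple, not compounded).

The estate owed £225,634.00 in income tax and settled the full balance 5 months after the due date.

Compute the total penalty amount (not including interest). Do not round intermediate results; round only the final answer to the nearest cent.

Late-payment penalty: 5 × 0.5% × £225,634.00 = £5,640.85

£5,640.85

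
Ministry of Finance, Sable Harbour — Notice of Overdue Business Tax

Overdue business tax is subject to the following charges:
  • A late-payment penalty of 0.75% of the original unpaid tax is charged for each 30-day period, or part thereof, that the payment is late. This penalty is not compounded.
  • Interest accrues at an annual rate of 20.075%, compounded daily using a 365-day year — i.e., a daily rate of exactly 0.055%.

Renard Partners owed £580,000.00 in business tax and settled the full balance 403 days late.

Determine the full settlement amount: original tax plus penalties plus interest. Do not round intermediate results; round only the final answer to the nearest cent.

£784,773.88

Penalty periods: ⌈403/30⌉ = 14; penalty = 14 × 0.75% × £580,000.00 = £60,900.00
Interest: £580,000.00 × ((1 + 0.00055)^403 − 1) = £580,000.00 × 0.24805841… = £143,873.8755…
Total = £580,000.00 + £60,900.0000 + £143,873.8755… = £784,773.88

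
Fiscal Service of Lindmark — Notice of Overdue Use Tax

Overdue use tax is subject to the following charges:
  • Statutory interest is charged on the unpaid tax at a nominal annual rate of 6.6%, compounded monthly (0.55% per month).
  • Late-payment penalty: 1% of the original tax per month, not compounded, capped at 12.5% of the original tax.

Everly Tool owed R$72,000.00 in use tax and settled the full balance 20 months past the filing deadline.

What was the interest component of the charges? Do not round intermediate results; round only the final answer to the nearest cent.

R$8,347.80

Interest: R$72,000.00 × ((1 + 0.0055)^20 − 1) = R$72,000.00 × 0.1159417… = R$8,347.8010…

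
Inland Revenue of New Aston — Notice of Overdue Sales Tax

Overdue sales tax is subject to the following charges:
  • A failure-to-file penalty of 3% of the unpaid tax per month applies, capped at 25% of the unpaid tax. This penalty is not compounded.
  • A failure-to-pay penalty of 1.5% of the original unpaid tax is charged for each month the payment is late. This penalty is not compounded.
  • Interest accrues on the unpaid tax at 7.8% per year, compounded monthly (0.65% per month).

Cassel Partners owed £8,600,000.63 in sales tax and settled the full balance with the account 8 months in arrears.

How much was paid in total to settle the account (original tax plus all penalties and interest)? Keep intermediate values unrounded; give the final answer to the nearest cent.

£12,153,508.03

Failure-to-file: 8 × 3% × £8,600,000.63 = £2,064,000.15… (under the 25% cap)
Failure-to-pay penalty: 8 × 1.5% × £8,600,000.63 = £1,032,000.08…
Interest: £8,600,000.63 × ((1 + 0.0065)^8 − 1) = £8,600,000.63 × 0.0531985… = £457,507.1731…
Total = £8,600,000.63 + £3,096,000.2268 + £457,507.1731… = £12,153,508.03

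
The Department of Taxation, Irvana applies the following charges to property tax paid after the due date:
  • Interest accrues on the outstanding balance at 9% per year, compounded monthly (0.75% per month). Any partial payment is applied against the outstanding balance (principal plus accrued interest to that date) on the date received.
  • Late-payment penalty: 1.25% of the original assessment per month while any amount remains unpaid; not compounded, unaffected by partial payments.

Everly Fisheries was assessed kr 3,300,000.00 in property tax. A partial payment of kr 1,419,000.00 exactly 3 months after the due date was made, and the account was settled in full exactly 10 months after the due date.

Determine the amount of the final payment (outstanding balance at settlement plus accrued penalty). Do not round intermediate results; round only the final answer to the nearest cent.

Balance at month 3: kr 3,300,000.0000 × (1 + 0.0075)^3 = kr 3,374,808.2672…
After kr 1,419,000.00 payment: kr 3,374,808.2672… − kr 1,419,000.00 = kr 1,955,808.2672…
Balance at month 10: kr 1,955,808.2672… × (1 + 0.0075)^7 = kr 2,060,827.5960…
Penalty: 10 × 1.25% × kr 3,300,000.00 = kr 412,500.00
Final settlement = outstanding balance + penalty = kr 2,060,827.5960… + kr 412,500.00 = kr 2,473,327.60

kr 2,473,327.60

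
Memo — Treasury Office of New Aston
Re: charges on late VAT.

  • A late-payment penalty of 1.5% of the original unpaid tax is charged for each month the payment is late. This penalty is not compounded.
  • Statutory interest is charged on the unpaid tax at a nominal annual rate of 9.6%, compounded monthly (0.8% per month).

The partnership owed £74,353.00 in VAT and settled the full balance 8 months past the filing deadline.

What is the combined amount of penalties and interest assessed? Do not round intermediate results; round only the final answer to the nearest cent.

Late-payment penalty = 1.5% × £74,353.00 × 8 mo = £8,922.36
Interest: £74,353.00 × ((1 + 0.008)^8 − 1) = £74,353.00 × 0.0658210… = £4,893.9859…
Penalties + interest = £8,922.3600 + £4,893.9859… = £13,816.35

£13,816.35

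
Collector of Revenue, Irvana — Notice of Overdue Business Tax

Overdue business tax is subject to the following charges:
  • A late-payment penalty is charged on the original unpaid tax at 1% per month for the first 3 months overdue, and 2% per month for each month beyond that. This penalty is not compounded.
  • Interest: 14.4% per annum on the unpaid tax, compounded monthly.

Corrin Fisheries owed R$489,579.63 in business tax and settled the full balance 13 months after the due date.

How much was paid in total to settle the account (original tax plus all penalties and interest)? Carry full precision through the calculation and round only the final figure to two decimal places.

Penalty, months 1–3: 3 × 1% × R$489,579.63 = R$14,687.39…
Penalty, months 4–13: 10 × 2% × R$489,579.63 = R$97,915.93…
Interest (14.4%/yr ÷ 12 = 1.2%/month): R$489,579.63 × ((1 + 0.012)^13 − 1) = R$82,122.7528…
Total = R$489,579.63 + R$112,603.3149 + R$82,122.7528… = R$684,305.70

R$684,305.70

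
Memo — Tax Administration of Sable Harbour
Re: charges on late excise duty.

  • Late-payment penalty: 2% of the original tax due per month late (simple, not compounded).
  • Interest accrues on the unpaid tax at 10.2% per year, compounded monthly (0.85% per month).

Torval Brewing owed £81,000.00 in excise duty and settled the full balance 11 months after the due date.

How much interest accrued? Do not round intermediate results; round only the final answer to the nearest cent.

£7,903.72

Interest: £81,000.00 × ((1 + 0.0085)^11 − 1) = £81,000.00 × 0.0975768… = £7,903.7227…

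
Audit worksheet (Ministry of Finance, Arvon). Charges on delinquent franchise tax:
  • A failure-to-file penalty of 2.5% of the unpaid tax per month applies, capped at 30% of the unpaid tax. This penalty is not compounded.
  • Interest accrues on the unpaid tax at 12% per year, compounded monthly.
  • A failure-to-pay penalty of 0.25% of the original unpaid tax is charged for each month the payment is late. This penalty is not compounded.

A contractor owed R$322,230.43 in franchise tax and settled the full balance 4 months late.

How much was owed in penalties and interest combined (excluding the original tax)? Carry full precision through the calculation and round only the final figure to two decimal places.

Failure-to-file: 4 × 2.5% × R$322,230.43 = R$32,223.04… (under the 30% cap)
Failure-to-pay penalty = 0.25% × R$322,230.43 × 4 mo = R$3,222.30…
Interest (12%/yr ÷ 12 = 1%/month): R$322,230.43 × ((1 + 0.01)^4 − 1) = R$13,083.8476…
Penalties + interest = R$35,445.3473 + R$13,083.8476… = R$48,529.19

R$48,529.19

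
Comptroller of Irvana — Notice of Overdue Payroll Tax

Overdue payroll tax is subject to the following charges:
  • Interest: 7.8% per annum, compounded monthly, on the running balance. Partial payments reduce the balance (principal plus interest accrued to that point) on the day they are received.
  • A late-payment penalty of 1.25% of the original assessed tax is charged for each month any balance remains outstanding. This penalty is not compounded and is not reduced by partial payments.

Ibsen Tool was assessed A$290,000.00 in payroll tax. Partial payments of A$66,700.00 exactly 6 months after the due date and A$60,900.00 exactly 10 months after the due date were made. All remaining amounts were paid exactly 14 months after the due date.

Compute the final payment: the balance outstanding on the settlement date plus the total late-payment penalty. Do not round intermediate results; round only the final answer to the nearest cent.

A$235,537.25

Monthly rate = 7.8% ÷ 12 = 0.65%
Balance at month 6: A$290,000.0000 × (1 + 0.0065)^6 = A$301,495.3881…
After A$66,700.00 payment: A$301,495.3881… − A$66,700.00 = A$234,795.3881…
Balance at month 10: A$234,795.3881… × (1 + 0.0065)^4 = A$240,959.8472…
After A$60,900.00 payment: A$240,959.8472… − A$60,900.00 = A$180,059.8472…
Balance at month 14: A$180,059.8472… × (1 + 0.0065)^4 = A$184,787.2465…
Penalty: 14 × 1.25% × A$290,000.00 = A$50,750.00
Final settlement = outstanding balance + penalty = A$184,787.2465… + A$50,750.00 = A$235,537.25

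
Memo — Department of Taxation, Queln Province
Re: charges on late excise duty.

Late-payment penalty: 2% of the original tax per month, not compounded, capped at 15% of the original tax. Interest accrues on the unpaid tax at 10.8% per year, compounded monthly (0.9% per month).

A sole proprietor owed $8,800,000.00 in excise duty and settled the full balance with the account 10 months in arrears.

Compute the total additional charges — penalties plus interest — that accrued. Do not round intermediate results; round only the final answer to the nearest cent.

$2,144,858.08

Penalty (uncapped): 10 × 2% × $8,800,000.00 = $1,760,000.00; cap = 15% × $8,800,000.00 = $1,320,000.00 → penalty = $1,320,000.00
Interest: $8,800,000.00 × ((1 + 0.009)^10 − 1) = $8,800,000.00 × 0.0937339… = $824,858.0807…
Penalties + interest = $1,320,000.0000 + $824,858.0807… = $2,144,858.08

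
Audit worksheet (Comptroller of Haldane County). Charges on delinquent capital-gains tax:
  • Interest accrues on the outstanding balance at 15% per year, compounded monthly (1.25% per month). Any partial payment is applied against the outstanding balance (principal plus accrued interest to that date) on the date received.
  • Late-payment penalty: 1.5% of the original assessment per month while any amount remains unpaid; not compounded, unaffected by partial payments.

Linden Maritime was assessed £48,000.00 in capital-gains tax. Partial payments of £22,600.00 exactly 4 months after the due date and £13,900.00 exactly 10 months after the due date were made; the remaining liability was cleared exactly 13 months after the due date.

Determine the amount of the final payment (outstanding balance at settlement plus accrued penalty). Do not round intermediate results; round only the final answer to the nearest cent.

£26,071.47

Balance at month 4: £48,000.0000 × (1 + 0.0125)^4 = £50,445.3762…
After £22,600.00 payment: £50,445.3762… − £22,600.00 = £27,845.3762…
Balance at month 10: £27,845.3762… × (1 + 0.0125)^6 = £30,000.1399…
After £13,900.00 payment: £30,000.1399… − £13,900.00 = £16,100.1399…
Balance at month 13: £16,100.1399… × (1 + 0.0125)^3 = £16,711.4736…
Penalty: 13 × 1.5% × £48,000.00 = £9,360.00
Final settlement = outstanding balance + penalty = £16,711.4736… + £9,360.00 = £26,071.47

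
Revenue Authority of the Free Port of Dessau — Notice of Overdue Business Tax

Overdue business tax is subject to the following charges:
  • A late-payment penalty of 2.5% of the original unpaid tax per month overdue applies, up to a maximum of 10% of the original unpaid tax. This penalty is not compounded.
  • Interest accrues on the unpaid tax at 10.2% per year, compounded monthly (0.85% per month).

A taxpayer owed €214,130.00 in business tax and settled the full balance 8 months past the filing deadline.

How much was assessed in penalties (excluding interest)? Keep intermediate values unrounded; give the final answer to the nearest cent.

€21,413.00

Penalty (uncapped): 8 × 2.5% × €214,130.00 = €42,826.00; cap = 10% × €214,130.00 = €21,413.00 → penalty = €21,413.00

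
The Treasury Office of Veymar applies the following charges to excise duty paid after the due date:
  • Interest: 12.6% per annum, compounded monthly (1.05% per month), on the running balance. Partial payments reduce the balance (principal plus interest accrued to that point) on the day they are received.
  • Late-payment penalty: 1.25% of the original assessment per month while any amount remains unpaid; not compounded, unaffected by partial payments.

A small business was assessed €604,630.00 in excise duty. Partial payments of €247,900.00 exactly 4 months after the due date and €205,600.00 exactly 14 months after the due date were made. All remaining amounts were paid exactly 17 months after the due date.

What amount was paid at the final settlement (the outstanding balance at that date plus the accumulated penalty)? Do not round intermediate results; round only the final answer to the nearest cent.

Balance at month 4: €604,630.0000 × (1 + 0.0105)^4 = €630,427.2298…
After €247,900.00 payment: €630,427.2298… − €247,900.00 = €382,527.2298…
Balance at month 14: €382,527.2298… × (1 + 0.0105)^10 = €424,644.5298…
After €205,600.00 payment: €424,644.5298… − €205,600.00 = €219,044.5298…
Balance at month 17: €219,044.5298… × (1 + 0.0105)^3 = €226,017.1350…
Penalty: 17 × 1.25% × €604,630.00 = €128,483.88…
Final settlement = outstanding balance + penalty = €226,017.1350… + €128,483.88… = €354,501.01

€354,501.01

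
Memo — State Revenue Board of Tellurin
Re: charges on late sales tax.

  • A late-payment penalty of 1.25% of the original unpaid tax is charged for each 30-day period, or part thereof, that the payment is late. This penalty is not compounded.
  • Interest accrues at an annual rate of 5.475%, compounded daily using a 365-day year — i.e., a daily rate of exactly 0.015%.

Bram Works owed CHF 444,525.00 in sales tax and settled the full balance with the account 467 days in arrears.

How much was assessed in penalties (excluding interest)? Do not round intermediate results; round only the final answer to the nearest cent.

Penalty periods: ⌈467/30⌉ = 16; penalty = 16 × 1.25% × CHF 444,525.00 = CHF 88,905.00

CHF 88,905.00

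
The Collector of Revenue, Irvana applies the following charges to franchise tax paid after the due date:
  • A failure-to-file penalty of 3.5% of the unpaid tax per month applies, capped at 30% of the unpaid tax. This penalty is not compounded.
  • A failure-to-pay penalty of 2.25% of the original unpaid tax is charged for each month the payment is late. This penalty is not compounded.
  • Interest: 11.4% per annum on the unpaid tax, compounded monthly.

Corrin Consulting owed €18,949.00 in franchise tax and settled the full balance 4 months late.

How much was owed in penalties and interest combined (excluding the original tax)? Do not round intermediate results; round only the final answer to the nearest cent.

Failure-to-file: 4 × 3.5% × €18,949.00 = €2,652.86 (under the 30% cap)
Failure-to-pay penalty: 4 × 2.25% × €18,949.00 = €1,705.41
Interest (11.4%/yr ÷ 12 = 0.95%/month): €18,949.00 × ((1 + 0.0095)^4 − 1) = €730.3880…
Penalties + interest = €4,358.2700 + €730.3880… = €5,088.66

€5,088.66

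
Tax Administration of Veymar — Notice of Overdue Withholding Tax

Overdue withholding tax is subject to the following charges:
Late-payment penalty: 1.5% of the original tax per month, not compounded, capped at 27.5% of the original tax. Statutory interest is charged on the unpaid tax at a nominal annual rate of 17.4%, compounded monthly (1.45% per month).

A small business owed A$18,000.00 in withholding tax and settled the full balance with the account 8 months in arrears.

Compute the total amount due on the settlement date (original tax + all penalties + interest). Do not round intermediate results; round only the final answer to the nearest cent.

A$22,357.10

Penalty: 8 × 1.5% × A$18,000.00 = A$2,160.00 (below the 27.5% cap of A$4,950.00)
Interest: A$18,000.00 × ((1 + 0.0145)^8 − 1) = A$18,000.00 × 0.1220609… = A$2,197.0954…
Total = A$18,000.00 + A$2,160.0000 + A$2,197.0954… = A$22,357.10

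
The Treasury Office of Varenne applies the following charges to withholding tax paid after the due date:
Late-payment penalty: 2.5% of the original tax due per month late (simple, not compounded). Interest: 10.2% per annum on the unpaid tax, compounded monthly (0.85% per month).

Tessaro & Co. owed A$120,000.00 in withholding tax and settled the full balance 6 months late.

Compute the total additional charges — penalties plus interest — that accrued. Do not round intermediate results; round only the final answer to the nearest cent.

Late-payment penalty: 6 × 2.5% × A$120,000.00 = A$18,000.00
Interest: A$120,000.00 × ((1 + 0.0085)^6 − 1) = A$120,000.00 × 0.0520961… = A$6,251.5333…
Penalties + interest = A$18,000.0000 + A$6,251.5333… = A$24,251.53

A$24,251.53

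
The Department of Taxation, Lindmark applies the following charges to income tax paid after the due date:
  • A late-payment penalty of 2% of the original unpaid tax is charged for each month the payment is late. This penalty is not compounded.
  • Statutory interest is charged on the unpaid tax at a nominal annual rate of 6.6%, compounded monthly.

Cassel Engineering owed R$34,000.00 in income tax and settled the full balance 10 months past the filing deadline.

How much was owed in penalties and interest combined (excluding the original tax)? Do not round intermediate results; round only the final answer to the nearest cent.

R$8,716.97

Late-payment penalty = 2% × R$34,000.00 × 10 mo = R$6,800.00
Interest (6.6%/yr ÷ 12 = 0.55%/month): R$34,000.00 × ((1 + 0.0055)^10 − 1) = R$1,916.9679…
Penalties + interest = R$6,800.0000 + R$1,916.9679… = R$8,716.97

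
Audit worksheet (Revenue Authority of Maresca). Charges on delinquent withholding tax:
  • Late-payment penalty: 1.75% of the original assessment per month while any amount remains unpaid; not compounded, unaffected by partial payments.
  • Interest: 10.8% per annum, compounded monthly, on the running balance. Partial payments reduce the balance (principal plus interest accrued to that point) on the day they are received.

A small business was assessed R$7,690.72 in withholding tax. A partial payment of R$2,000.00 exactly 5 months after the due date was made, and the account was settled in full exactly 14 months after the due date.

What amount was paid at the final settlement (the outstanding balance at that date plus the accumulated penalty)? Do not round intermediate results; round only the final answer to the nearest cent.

R$8,434.80

Monthly rate = 10.8% ÷ 12 = 0.9%
Balance at month 5: R$7,690.7200 × (1 + 0.009)^5 = R$8,043.0882…
After R$2,000.00 payment: R$8,043.0882… − R$2,000.00 = R$6,043.0882…
Balance at month 14: R$6,043.0882… × (1 + 0.009)^9 = R$6,550.5751…
Penalty: 14 × 1.75% × R$7,690.72 = R$1,884.23…
Final settlement = outstanding balance + penalty = R$6,550.5751… + R$1,884.23… = R$8,434.80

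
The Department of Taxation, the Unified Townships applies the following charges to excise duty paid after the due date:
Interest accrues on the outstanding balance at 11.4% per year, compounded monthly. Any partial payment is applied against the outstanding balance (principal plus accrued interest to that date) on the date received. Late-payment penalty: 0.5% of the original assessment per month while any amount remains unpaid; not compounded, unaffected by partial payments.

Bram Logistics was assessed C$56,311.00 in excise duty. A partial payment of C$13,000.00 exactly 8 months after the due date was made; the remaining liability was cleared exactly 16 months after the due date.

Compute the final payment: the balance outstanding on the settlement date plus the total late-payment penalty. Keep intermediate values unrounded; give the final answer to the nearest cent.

Monthly rate = 11.4% ÷ 12 = 0.95%
Balance at month 8: C$56,311.0000 × (1 + 0.0095)^8 = C$60,735.6699…
After C$13,000.00 payment: C$60,735.6699… − C$13,000.00 = C$47,735.6699…
Balance at month 16: C$47,735.6699… × (1 + 0.0095)^8 = C$51,486.5282…
Penalty: 16 × 0.5% × C$56,311.00 = C$4,504.88
Final settlement = outstanding balance + penalty = C$51,486.5282… + C$4,504.88 = C$55,991.41

C$55,991.41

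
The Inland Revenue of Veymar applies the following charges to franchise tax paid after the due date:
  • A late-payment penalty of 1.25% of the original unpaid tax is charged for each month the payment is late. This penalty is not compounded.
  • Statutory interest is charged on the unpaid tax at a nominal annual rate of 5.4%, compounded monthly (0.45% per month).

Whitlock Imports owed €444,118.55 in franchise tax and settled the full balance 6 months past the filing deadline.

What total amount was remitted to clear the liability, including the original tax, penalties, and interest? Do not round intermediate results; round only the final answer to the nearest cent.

Late-payment penalty = 1.25% × €444,118.55 × 6 mo = €33,308.89…
Interest: €444,118.55 × ((1 + 0.0045)^6 − 1) = €444,118.55 × 0.0273056… = €12,126.9140…
Total = €444,118.55 + €33,308.8913… + €12,126.9140… = €489,554.36

€489,554.36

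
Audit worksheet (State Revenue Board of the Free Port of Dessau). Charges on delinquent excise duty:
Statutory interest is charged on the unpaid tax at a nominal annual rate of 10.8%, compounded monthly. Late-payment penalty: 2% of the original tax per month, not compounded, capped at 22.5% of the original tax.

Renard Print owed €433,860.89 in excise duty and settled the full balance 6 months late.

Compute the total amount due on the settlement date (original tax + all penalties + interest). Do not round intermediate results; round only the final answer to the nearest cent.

Penalty: 6 × 2% × €433,860.89 = €52,063.31… (below the 22.5% cap of €97,618.70…)
Interest (10.8%/yr ÷ 12 = 0.9%/month): €433,860.89 × ((1 + 0.009)^6 − 1) = €23,961.9976…
Total = €433,860.89 + €52,063.3068 + €23,961.9976… = €509,886.19

€509,886.19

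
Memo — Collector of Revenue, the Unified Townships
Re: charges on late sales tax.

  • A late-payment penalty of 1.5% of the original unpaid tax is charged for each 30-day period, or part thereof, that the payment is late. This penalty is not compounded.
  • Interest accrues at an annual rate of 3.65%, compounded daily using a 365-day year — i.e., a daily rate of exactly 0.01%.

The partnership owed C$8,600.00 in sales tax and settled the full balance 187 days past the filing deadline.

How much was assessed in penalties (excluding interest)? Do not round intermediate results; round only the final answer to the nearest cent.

Penalty periods: ⌈187/30⌉ = 7; penalty = 7 × 1.5% × C$8,600.00 = C$903.00

C$903.00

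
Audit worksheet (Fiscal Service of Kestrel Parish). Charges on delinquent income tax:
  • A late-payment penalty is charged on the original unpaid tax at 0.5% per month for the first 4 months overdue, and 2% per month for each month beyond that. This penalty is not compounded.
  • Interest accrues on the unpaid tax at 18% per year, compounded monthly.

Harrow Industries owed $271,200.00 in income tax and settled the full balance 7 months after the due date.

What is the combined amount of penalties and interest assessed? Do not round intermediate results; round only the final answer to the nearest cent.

$51,485.94

Penalty, months 1–4: 4 × 0.5% × $271,200.00 = $5,424.00
Penalty, months 5–7: 3 × 2% × $271,200.00 = $16,272.00
Interest (18%/yr ÷ 12 = 1.5%/month): $271,200.00 × ((1 + 0.015)^7 − 1) = $29,789.9404…
Penalties + interest = $21,696.0000 + $29,789.9404… = $51,485.94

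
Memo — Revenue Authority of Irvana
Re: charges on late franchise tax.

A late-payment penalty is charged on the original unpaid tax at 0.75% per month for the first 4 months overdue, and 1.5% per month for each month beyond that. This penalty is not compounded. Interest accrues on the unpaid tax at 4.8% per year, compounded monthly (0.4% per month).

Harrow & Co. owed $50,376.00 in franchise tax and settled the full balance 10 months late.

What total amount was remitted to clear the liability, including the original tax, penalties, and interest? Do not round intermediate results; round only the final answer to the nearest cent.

Penalty, months 1–4: 4 × 0.75% × $50,376.00 = $1,511.28
Penalty, months 5–10: 6 × 1.5% × $50,376.00 = $4,533.84
Interest: $50,376.00 × ((1 + 0.004)^10 − 1) = $50,376.00 × 0.0407277… = $2,051.7003…
Total = $50,376.00 + $6,045.1200 + $2,051.7003… = $58,472.82

$58,472.82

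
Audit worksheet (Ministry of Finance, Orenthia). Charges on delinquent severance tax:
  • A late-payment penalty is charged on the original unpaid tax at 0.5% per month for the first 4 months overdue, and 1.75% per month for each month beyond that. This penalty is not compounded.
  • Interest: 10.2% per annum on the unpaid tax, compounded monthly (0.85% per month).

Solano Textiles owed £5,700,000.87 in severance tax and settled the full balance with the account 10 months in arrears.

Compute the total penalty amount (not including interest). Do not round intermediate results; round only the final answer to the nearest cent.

Penalty, months 1–4: 4 × 0.5% × £5,700,000.87 = £114,000.02…
Penalty, months 5–10: 6 × 1.75% × £5,700,000.87 = £598,500.09…
Total penalty = £114,000.02… + £598,500.09… = £712,500.11

£712,500.11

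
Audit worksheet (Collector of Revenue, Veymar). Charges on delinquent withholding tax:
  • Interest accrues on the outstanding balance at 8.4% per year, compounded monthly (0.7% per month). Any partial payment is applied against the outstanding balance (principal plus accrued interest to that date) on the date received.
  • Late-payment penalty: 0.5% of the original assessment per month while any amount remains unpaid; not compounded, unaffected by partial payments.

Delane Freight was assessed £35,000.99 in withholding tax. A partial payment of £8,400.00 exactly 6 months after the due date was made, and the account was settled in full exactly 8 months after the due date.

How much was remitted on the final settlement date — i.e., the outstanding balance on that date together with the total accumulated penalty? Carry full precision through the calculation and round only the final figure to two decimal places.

Balance at month 6: £35,000.9900 × (1 + 0.007)^6 = £36,496.9987…
After £8,400.00 payment: £36,496.9987… − £8,400.00 = £28,096.9987…
Balance at month 8: £28,096.9987… × (1 + 0.007)^2 = £28,491.7334…
Penalty: 8 × 0.5% × £35,000.99 = £1,400.04…
Final settlement = outstanding balance + penalty = £28,491.7334… + £1,400.04… = £29,891.77

£29,891.77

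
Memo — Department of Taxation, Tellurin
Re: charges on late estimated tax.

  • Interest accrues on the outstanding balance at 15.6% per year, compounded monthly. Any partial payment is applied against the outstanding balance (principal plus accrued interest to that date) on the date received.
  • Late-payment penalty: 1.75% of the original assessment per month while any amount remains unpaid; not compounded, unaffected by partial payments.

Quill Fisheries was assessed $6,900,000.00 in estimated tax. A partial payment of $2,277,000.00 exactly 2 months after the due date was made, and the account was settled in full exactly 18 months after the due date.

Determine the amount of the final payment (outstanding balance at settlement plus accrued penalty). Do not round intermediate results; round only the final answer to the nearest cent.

$8,079,791.77

Monthly rate = 15.6% ÷ 12 = 1.3%
Balance at month 2: $6,900,000.0000 × (1 + 0.013)^2 = $7,080,566.1000
After $2,277,000.00 payment: $7,080,566.1000 − $2,277,000.00 = $4,803,566.1000
Balance at month 18: $4,803,566.1000 × (1 + 0.013)^16 = $5,906,291.7667…
Penalty: 18 × 1.75% × $6,900,000.00 = $2,173,500.00
Final settlement = outstanding balance + penalty = $5,906,291.7667… + $2,173,500.00 = $8,079,791.77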